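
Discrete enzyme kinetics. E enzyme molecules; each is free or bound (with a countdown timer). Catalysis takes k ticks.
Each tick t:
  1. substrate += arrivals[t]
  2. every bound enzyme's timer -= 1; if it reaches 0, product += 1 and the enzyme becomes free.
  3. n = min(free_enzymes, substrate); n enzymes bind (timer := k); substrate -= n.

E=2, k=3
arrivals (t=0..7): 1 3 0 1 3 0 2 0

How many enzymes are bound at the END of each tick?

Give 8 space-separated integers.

Answer: 1 2 2 2 2 2 2 2

Derivation:
t=0: arr=1 -> substrate=0 bound=1 product=0
t=1: arr=3 -> substrate=2 bound=2 product=0
t=2: arr=0 -> substrate=2 bound=2 product=0
t=3: arr=1 -> substrate=2 bound=2 product=1
t=4: arr=3 -> substrate=4 bound=2 product=2
t=5: arr=0 -> substrate=4 bound=2 product=2
t=6: arr=2 -> substrate=5 bound=2 product=3
t=7: arr=0 -> substrate=4 bound=2 product=4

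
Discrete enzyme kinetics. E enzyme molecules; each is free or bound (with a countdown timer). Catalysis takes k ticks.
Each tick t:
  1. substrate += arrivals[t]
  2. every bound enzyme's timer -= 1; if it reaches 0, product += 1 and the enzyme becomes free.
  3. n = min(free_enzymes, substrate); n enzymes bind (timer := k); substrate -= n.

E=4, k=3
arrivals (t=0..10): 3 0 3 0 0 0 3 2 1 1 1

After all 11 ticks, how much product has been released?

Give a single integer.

t=0: arr=3 -> substrate=0 bound=3 product=0
t=1: arr=0 -> substrate=0 bound=3 product=0
t=2: arr=3 -> substrate=2 bound=4 product=0
t=3: arr=0 -> substrate=0 bound=3 product=3
t=4: arr=0 -> substrate=0 bound=3 product=3
t=5: arr=0 -> substrate=0 bound=2 product=4
t=6: arr=3 -> substrate=0 bound=3 product=6
t=7: arr=2 -> substrate=1 bound=4 product=6
t=8: arr=1 -> substrate=2 bound=4 product=6
t=9: arr=1 -> substrate=0 bound=4 product=9
t=10: arr=1 -> substrate=0 bound=4 product=10

Answer: 10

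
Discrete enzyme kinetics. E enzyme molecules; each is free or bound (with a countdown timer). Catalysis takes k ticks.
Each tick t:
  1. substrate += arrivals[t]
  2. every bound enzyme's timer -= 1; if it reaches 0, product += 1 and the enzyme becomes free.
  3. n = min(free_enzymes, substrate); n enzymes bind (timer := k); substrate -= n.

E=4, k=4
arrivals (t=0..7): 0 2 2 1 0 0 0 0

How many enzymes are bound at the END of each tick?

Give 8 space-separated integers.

Answer: 0 2 4 4 4 3 1 1

Derivation:
t=0: arr=0 -> substrate=0 bound=0 product=0
t=1: arr=2 -> substrate=0 bound=2 product=0
t=2: arr=2 -> substrate=0 bound=4 product=0
t=3: arr=1 -> substrate=1 bound=4 product=0
t=4: arr=0 -> substrate=1 bound=4 product=0
t=5: arr=0 -> substrate=0 bound=3 product=2
t=6: arr=0 -> substrate=0 bound=1 product=4
t=7: arr=0 -> substrate=0 bound=1 product=4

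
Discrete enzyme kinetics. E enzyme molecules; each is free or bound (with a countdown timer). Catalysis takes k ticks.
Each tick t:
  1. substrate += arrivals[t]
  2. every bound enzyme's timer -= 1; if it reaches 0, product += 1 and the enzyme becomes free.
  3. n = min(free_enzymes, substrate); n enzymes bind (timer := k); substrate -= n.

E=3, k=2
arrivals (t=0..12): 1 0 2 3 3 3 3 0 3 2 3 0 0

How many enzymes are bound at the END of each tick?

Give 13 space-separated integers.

t=0: arr=1 -> substrate=0 bound=1 product=0
t=1: arr=0 -> substrate=0 bound=1 product=0
t=2: arr=2 -> substrate=0 bound=2 product=1
t=3: arr=3 -> substrate=2 bound=3 product=1
t=4: arr=3 -> substrate=3 bound=3 product=3
t=5: arr=3 -> substrate=5 bound=3 product=4
t=6: arr=3 -> substrate=6 bound=3 product=6
t=7: arr=0 -> substrate=5 bound=3 product=7
t=8: arr=3 -> substrate=6 bound=3 product=9
t=9: arr=2 -> substrate=7 bound=3 product=10
t=10: arr=3 -> substrate=8 bound=3 product=12
t=11: arr=0 -> substrate=7 bound=3 product=13
t=12: arr=0 -> substrate=5 bound=3 product=15

Answer: 1 1 2 3 3 3 3 3 3 3 3 3 3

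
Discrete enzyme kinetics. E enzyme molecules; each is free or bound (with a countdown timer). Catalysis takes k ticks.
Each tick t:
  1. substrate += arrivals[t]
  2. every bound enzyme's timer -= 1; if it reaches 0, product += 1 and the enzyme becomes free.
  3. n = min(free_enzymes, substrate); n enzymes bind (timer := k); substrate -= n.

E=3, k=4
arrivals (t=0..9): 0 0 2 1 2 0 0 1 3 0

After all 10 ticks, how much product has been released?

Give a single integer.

t=0: arr=0 -> substrate=0 bound=0 product=0
t=1: arr=0 -> substrate=0 bound=0 product=0
t=2: arr=2 -> substrate=0 bound=2 product=0
t=3: arr=1 -> substrate=0 bound=3 product=0
t=4: arr=2 -> substrate=2 bound=3 product=0
t=5: arr=0 -> substrate=2 bound=3 product=0
t=6: arr=0 -> substrate=0 bound=3 product=2
t=7: arr=1 -> substrate=0 bound=3 product=3
t=8: arr=3 -> substrate=3 bound=3 product=3
t=9: arr=0 -> substrate=3 bound=3 product=3

Answer: 3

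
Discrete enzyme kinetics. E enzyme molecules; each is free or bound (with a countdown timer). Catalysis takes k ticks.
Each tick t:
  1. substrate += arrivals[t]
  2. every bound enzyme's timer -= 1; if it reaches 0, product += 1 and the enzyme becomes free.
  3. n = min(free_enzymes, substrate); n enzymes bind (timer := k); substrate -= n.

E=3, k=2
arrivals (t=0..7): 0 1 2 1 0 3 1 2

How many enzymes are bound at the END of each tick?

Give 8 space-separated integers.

t=0: arr=0 -> substrate=0 bound=0 product=0
t=1: arr=1 -> substrate=0 bound=1 product=0
t=2: arr=2 -> substrate=0 bound=3 product=0
t=3: arr=1 -> substrate=0 bound=3 product=1
t=4: arr=0 -> substrate=0 bound=1 product=3
t=5: arr=3 -> substrate=0 bound=3 product=4
t=6: arr=1 -> substrate=1 bound=3 product=4
t=7: arr=2 -> substrate=0 bound=3 product=7

Answer: 0 1 3 3 1 3 3 3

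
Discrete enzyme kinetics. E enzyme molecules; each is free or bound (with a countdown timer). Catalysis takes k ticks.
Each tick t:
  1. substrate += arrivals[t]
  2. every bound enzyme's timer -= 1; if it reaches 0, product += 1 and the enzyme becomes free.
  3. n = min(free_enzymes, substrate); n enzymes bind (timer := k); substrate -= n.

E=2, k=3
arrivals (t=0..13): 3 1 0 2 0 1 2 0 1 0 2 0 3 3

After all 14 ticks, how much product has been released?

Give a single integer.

t=0: arr=3 -> substrate=1 bound=2 product=0
t=1: arr=1 -> substrate=2 bound=2 product=0
t=2: arr=0 -> substrate=2 bound=2 product=0
t=3: arr=2 -> substrate=2 bound=2 product=2
t=4: arr=0 -> substrate=2 bound=2 product=2
t=5: arr=1 -> substrate=3 bound=2 product=2
t=6: arr=2 -> substrate=3 bound=2 product=4
t=7: arr=0 -> substrate=3 bound=2 product=4
t=8: arr=1 -> substrate=4 bound=2 product=4
t=9: arr=0 -> substrate=2 bound=2 product=6
t=10: arr=2 -> substrate=4 bound=2 product=6
t=11: arr=0 -> substrate=4 bound=2 product=6
t=12: arr=3 -> substrate=5 bound=2 product=8
t=13: arr=3 -> substrate=8 bound=2 product=8

Answer: 8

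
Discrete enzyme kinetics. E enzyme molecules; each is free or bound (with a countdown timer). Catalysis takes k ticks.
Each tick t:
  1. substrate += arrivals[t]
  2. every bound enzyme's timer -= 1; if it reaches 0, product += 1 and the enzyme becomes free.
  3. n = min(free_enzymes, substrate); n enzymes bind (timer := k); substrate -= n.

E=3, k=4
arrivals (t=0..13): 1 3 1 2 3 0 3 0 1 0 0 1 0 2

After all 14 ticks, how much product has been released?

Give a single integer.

t=0: arr=1 -> substrate=0 bound=1 product=0
t=1: arr=3 -> substrate=1 bound=3 product=0
t=2: arr=1 -> substrate=2 bound=3 product=0
t=3: arr=2 -> substrate=4 bound=3 product=0
t=4: arr=3 -> substrate=6 bound=3 product=1
t=5: arr=0 -> substrate=4 bound=3 product=3
t=6: arr=3 -> substrate=7 bound=3 product=3
t=7: arr=0 -> substrate=7 bound=3 product=3
t=8: arr=1 -> substrate=7 bound=3 product=4
t=9: arr=0 -> substrate=5 bound=3 product=6
t=10: arr=0 -> substrate=5 bound=3 product=6
t=11: arr=1 -> substrate=6 bound=3 product=6
t=12: arr=0 -> substrate=5 bound=3 product=7
t=13: arr=2 -> substrate=5 bound=3 product=9

Answer: 9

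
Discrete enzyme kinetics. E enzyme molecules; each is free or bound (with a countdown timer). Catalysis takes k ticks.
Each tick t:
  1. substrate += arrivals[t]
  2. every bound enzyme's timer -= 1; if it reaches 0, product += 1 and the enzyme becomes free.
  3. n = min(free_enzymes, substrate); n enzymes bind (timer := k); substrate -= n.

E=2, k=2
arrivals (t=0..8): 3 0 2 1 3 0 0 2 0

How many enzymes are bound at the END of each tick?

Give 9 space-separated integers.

t=0: arr=3 -> substrate=1 bound=2 product=0
t=1: arr=0 -> substrate=1 bound=2 product=0
t=2: arr=2 -> substrate=1 bound=2 product=2
t=3: arr=1 -> substrate=2 bound=2 product=2
t=4: arr=3 -> substrate=3 bound=2 product=4
t=5: arr=0 -> substrate=3 bound=2 product=4
t=6: arr=0 -> substrate=1 bound=2 product=6
t=7: arr=2 -> substrate=3 bound=2 product=6
t=8: arr=0 -> substrate=1 bound=2 product=8

Answer: 2 2 2 2 2 2 2 2 2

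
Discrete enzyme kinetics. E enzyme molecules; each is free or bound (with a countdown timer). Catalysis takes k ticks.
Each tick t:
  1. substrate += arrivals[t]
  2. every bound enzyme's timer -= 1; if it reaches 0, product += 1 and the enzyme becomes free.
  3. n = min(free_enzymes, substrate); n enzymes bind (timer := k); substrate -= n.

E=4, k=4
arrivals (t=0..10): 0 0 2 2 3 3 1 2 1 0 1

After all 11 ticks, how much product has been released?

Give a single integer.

Answer: 6

Derivation:
t=0: arr=0 -> substrate=0 bound=0 product=0
t=1: arr=0 -> substrate=0 bound=0 product=0
t=2: arr=2 -> substrate=0 bound=2 product=0
t=3: arr=2 -> substrate=0 bound=4 product=0
t=4: arr=3 -> substrate=3 bound=4 product=0
t=5: arr=3 -> substrate=6 bound=4 product=0
t=6: arr=1 -> substrate=5 bound=4 product=2
t=7: arr=2 -> substrate=5 bound=4 product=4
t=8: arr=1 -> substrate=6 bound=4 product=4
t=9: arr=0 -> substrate=6 bound=4 product=4
t=10: arr=1 -> substrate=5 bound=4 product=6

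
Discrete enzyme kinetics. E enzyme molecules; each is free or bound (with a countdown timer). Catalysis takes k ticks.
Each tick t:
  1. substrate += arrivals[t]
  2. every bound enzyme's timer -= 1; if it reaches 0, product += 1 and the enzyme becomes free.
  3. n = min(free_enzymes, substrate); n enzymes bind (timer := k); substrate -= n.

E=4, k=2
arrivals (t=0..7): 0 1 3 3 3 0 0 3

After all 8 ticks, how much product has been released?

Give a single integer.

t=0: arr=0 -> substrate=0 bound=0 product=0
t=1: arr=1 -> substrate=0 bound=1 product=0
t=2: arr=3 -> substrate=0 bound=4 product=0
t=3: arr=3 -> substrate=2 bound=4 product=1
t=4: arr=3 -> substrate=2 bound=4 product=4
t=5: arr=0 -> substrate=1 bound=4 product=5
t=6: arr=0 -> substrate=0 bound=2 product=8
t=7: arr=3 -> substrate=0 bound=4 product=9

Answer: 9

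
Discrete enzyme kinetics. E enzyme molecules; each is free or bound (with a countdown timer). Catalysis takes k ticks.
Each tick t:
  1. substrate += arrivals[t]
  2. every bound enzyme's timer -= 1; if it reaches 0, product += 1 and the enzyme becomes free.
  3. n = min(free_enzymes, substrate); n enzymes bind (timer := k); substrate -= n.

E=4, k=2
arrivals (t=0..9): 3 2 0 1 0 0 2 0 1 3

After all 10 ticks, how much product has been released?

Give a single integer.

Answer: 8

Derivation:
t=0: arr=3 -> substrate=0 bound=3 product=0
t=1: arr=2 -> substrate=1 bound=4 product=0
t=2: arr=0 -> substrate=0 bound=2 product=3
t=3: arr=1 -> substrate=0 bound=2 product=4
t=4: arr=0 -> substrate=0 bound=1 product=5
t=5: arr=0 -> substrate=0 bound=0 product=6
t=6: arr=2 -> substrate=0 bound=2 product=6
t=7: arr=0 -> substrate=0 bound=2 product=6
t=8: arr=1 -> substrate=0 bound=1 product=8
t=9: arr=3 -> substrate=0 bound=4 product=8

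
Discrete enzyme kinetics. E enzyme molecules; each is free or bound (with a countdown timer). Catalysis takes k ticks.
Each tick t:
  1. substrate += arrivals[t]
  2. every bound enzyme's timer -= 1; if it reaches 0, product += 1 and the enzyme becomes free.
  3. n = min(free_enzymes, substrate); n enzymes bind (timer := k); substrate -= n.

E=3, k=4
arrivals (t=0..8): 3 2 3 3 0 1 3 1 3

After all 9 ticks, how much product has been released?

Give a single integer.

t=0: arr=3 -> substrate=0 bound=3 product=0
t=1: arr=2 -> substrate=2 bound=3 product=0
t=2: arr=3 -> substrate=5 bound=3 product=0
t=3: arr=3 -> substrate=8 bound=3 product=0
t=4: arr=0 -> substrate=5 bound=3 product=3
t=5: arr=1 -> substrate=6 bound=3 product=3
t=6: arr=3 -> substrate=9 bound=3 product=3
t=7: arr=1 -> substrate=10 bound=3 product=3
t=8: arr=3 -> substrate=10 bound=3 product=6

Answer: 6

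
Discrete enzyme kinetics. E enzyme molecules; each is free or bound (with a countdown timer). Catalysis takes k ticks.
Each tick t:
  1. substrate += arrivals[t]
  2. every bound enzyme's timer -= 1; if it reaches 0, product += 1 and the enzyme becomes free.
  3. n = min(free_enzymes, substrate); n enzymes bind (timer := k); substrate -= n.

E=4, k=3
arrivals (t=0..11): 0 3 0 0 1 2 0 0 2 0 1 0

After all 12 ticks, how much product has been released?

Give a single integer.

Answer: 8

Derivation:
t=0: arr=0 -> substrate=0 bound=0 product=0
t=1: arr=3 -> substrate=0 bound=3 product=0
t=2: arr=0 -> substrate=0 bound=3 product=0
t=3: arr=0 -> substrate=0 bound=3 product=0
t=4: arr=1 -> substrate=0 bound=1 product=3
t=5: arr=2 -> substrate=0 bound=3 product=3
t=6: arr=0 -> substrate=0 bound=3 product=3
t=7: arr=0 -> substrate=0 bound=2 product=4
t=8: arr=2 -> substrate=0 bound=2 product=6
t=9: arr=0 -> substrate=0 bound=2 product=6
t=10: arr=1 -> substrate=0 bound=3 product=6
t=11: arr=0 -> substrate=0 bound=1 product=8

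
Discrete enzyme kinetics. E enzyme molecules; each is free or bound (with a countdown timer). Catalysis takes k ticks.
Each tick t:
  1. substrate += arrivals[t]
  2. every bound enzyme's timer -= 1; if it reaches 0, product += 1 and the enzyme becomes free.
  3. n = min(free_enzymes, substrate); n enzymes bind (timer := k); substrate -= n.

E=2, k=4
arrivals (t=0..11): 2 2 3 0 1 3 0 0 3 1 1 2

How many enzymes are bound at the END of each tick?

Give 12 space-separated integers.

t=0: arr=2 -> substrate=0 bound=2 product=0
t=1: arr=2 -> substrate=2 bound=2 product=0
t=2: arr=3 -> substrate=5 bound=2 product=0
t=3: arr=0 -> substrate=5 bound=2 product=0
t=4: arr=1 -> substrate=4 bound=2 product=2
t=5: arr=3 -> substrate=7 bound=2 product=2
t=6: arr=0 -> substrate=7 bound=2 product=2
t=7: arr=0 -> substrate=7 bound=2 product=2
t=8: arr=3 -> substrate=8 bound=2 product=4
t=9: arr=1 -> substrate=9 bound=2 product=4
t=10: arr=1 -> substrate=10 bound=2 product=4
t=11: arr=2 -> substrate=12 bound=2 product=4

Answer: 2 2 2 2 2 2 2 2 2 2 2 2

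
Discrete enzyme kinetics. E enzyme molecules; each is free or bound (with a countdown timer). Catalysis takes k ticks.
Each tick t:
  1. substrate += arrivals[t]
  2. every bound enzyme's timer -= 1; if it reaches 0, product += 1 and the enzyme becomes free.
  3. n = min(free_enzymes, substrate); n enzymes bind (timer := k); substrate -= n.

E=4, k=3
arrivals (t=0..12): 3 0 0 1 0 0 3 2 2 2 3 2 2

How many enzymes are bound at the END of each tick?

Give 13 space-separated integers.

Answer: 3 3 3 1 1 1 3 4 4 4 4 4 4

Derivation:
t=0: arr=3 -> substrate=0 bound=3 product=0
t=1: arr=0 -> substrate=0 bound=3 product=0
t=2: arr=0 -> substrate=0 bound=3 product=0
t=3: arr=1 -> substrate=0 bound=1 product=3
t=4: arr=0 -> substrate=0 bound=1 product=3
t=5: arr=0 -> substrate=0 bound=1 product=3
t=6: arr=3 -> substrate=0 bound=3 product=4
t=7: arr=2 -> substrate=1 bound=4 product=4
t=8: arr=2 -> substrate=3 bound=4 product=4
t=9: arr=2 -> substrate=2 bound=4 product=7
t=10: arr=3 -> substrate=4 bound=4 product=8
t=11: arr=2 -> substrate=6 bound=4 product=8
t=12: arr=2 -> substrate=5 bound=4 product=11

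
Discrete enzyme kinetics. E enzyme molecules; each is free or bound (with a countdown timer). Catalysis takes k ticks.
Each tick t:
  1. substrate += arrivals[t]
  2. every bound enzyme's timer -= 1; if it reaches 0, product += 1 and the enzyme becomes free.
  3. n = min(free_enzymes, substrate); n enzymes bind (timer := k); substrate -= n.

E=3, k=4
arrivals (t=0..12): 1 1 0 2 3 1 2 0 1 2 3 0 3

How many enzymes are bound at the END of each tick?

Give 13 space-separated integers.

t=0: arr=1 -> substrate=0 bound=1 product=0
t=1: arr=1 -> substrate=0 bound=2 product=0
t=2: arr=0 -> substrate=0 bound=2 product=0
t=3: arr=2 -> substrate=1 bound=3 product=0
t=4: arr=3 -> substrate=3 bound=3 product=1
t=5: arr=1 -> substrate=3 bound=3 product=2
t=6: arr=2 -> substrate=5 bound=3 product=2
t=7: arr=0 -> substrate=4 bound=3 product=3
t=8: arr=1 -> substrate=4 bound=3 product=4
t=9: arr=2 -> substrate=5 bound=3 product=5
t=10: arr=3 -> substrate=8 bound=3 product=5
t=11: arr=0 -> substrate=7 bound=3 product=6
t=12: arr=3 -> substrate=9 bound=3 product=7

Answer: 1 2 2 3 3 3 3 3 3 3 3 3 3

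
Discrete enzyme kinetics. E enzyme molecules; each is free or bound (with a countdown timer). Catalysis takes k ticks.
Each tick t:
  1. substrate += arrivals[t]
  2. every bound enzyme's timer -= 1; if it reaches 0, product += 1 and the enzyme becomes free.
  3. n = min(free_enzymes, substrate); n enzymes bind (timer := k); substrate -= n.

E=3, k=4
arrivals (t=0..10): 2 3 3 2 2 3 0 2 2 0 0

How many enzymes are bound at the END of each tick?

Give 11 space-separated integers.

t=0: arr=2 -> substrate=0 bound=2 product=0
t=1: arr=3 -> substrate=2 bound=3 product=0
t=2: arr=3 -> substrate=5 bound=3 product=0
t=3: arr=2 -> substrate=7 bound=3 product=0
t=4: arr=2 -> substrate=7 bound=3 product=2
t=5: arr=3 -> substrate=9 bound=3 product=3
t=6: arr=0 -> substrate=9 bound=3 product=3
t=7: arr=2 -> substrate=11 bound=3 product=3
t=8: arr=2 -> substrate=11 bound=3 product=5
t=9: arr=0 -> substrate=10 bound=3 product=6
t=10: arr=0 -> substrate=10 bound=3 product=6

Answer: 2 3 3 3 3 3 3 3 3 3 3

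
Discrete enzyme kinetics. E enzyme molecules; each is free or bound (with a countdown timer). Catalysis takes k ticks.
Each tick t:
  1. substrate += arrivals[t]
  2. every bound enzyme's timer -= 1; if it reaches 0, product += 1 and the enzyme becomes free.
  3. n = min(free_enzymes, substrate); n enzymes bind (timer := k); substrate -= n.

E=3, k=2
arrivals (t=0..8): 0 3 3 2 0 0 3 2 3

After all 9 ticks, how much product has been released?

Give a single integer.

t=0: arr=0 -> substrate=0 bound=0 product=0
t=1: arr=3 -> substrate=0 bound=3 product=0
t=2: arr=3 -> substrate=3 bound=3 product=0
t=3: arr=2 -> substrate=2 bound=3 product=3
t=4: arr=0 -> substrate=2 bound=3 product=3
t=5: arr=0 -> substrate=0 bound=2 product=6
t=6: arr=3 -> substrate=2 bound=3 product=6
t=7: arr=2 -> substrate=2 bound=3 product=8
t=8: arr=3 -> substrate=4 bound=3 product=9

Answer: 9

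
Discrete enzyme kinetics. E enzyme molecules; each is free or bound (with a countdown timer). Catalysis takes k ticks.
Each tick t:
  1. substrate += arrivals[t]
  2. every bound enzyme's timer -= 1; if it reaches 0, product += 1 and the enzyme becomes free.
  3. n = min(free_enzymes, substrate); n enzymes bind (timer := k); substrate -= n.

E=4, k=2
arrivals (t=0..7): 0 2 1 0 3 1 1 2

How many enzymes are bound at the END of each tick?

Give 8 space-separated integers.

Answer: 0 2 3 1 3 4 2 3

Derivation:
t=0: arr=0 -> substrate=0 bound=0 product=0
t=1: arr=2 -> substrate=0 bound=2 product=0
t=2: arr=1 -> substrate=0 bound=3 product=0
t=3: arr=0 -> substrate=0 bound=1 product=2
t=4: arr=3 -> substrate=0 bound=3 product=3
t=5: arr=1 -> substrate=0 bound=4 product=3
t=6: arr=1 -> substrate=0 bound=2 product=6
t=7: arr=2 -> substrate=0 bound=3 product=7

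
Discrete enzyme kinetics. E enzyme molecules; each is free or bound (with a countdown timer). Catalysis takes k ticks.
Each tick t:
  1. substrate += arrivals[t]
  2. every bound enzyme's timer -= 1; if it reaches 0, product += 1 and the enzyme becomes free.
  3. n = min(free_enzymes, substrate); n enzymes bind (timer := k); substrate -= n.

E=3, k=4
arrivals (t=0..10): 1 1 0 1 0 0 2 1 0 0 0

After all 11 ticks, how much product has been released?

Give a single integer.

Answer: 5

Derivation:
t=0: arr=1 -> substrate=0 bound=1 product=0
t=1: arr=1 -> substrate=0 bound=2 product=0
t=2: arr=0 -> substrate=0 bound=2 product=0
t=3: arr=1 -> substrate=0 bound=3 product=0
t=4: arr=0 -> substrate=0 bound=2 product=1
t=5: arr=0 -> substrate=0 bound=1 product=2
t=6: arr=2 -> substrate=0 bound=3 product=2
t=7: arr=1 -> substrate=0 bound=3 product=3
t=8: arr=0 -> substrate=0 bound=3 product=3
t=9: arr=0 -> substrate=0 bound=3 product=3
t=10: arr=0 -> substrate=0 bound=1 product=5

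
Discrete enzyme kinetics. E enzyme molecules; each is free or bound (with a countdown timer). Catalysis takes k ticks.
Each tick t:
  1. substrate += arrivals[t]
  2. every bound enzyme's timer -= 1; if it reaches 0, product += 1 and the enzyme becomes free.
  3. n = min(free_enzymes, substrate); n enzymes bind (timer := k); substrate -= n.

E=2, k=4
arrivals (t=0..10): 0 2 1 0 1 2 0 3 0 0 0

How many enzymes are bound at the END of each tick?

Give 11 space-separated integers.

Answer: 0 2 2 2 2 2 2 2 2 2 2

Derivation:
t=0: arr=0 -> substrate=0 bound=0 product=0
t=1: arr=2 -> substrate=0 bound=2 product=0
t=2: arr=1 -> substrate=1 bound=2 product=0
t=3: arr=0 -> substrate=1 bound=2 product=0
t=4: arr=1 -> substrate=2 bound=2 product=0
t=5: arr=2 -> substrate=2 bound=2 product=2
t=6: arr=0 -> substrate=2 bound=2 product=2
t=7: arr=3 -> substrate=5 bound=2 product=2
t=8: arr=0 -> substrate=5 bound=2 product=2
t=9: arr=0 -> substrate=3 bound=2 product=4
t=10: arr=0 -> substrate=3 bound=2 product=4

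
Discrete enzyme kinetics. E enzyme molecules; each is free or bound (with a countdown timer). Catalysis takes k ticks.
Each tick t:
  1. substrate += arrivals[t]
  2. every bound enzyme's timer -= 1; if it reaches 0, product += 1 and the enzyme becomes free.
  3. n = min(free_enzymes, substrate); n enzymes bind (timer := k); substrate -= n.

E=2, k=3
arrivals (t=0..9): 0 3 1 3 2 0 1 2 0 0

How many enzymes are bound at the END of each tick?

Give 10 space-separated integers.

Answer: 0 2 2 2 2 2 2 2 2 2

Derivation:
t=0: arr=0 -> substrate=0 bound=0 product=0
t=1: arr=3 -> substrate=1 bound=2 product=0
t=2: arr=1 -> substrate=2 bound=2 product=0
t=3: arr=3 -> substrate=5 bound=2 product=0
t=4: arr=2 -> substrate=5 bound=2 product=2
t=5: arr=0 -> substrate=5 bound=2 product=2
t=6: arr=1 -> substrate=6 bound=2 product=2
t=7: arr=2 -> substrate=6 bound=2 product=4
t=8: arr=0 -> substrate=6 bound=2 product=4
t=9: arr=0 -> substrate=6 bound=2 product=4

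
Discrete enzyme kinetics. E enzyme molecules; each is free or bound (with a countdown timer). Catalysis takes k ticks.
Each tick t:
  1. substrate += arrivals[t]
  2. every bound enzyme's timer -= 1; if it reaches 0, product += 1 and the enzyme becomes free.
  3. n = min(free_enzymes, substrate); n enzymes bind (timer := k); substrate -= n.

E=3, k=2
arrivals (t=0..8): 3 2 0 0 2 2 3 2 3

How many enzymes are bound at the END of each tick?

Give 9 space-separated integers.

Answer: 3 3 2 2 2 3 3 3 3

Derivation:
t=0: arr=3 -> substrate=0 bound=3 product=0
t=1: arr=2 -> substrate=2 bound=3 product=0
t=2: arr=0 -> substrate=0 bound=2 product=3
t=3: arr=0 -> substrate=0 bound=2 product=3
t=4: arr=2 -> substrate=0 bound=2 product=5
t=5: arr=2 -> substrate=1 bound=3 product=5
t=6: arr=3 -> substrate=2 bound=3 product=7
t=7: arr=2 -> substrate=3 bound=3 product=8
t=8: arr=3 -> substrate=4 bound=3 product=10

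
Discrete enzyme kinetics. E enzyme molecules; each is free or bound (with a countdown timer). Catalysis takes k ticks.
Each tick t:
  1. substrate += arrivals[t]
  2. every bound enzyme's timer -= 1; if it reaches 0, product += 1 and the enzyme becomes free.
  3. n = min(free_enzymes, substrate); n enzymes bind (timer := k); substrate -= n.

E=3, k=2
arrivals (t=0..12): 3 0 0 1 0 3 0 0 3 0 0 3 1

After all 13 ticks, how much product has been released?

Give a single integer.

t=0: arr=3 -> substrate=0 bound=3 product=0
t=1: arr=0 -> substrate=0 bound=3 product=0
t=2: arr=0 -> substrate=0 bound=0 product=3
t=3: arr=1 -> substrate=0 bound=1 product=3
t=4: arr=0 -> substrate=0 bound=1 product=3
t=5: arr=3 -> substrate=0 bound=3 product=4
t=6: arr=0 -> substrate=0 bound=3 product=4
t=7: arr=0 -> substrate=0 bound=0 product=7
t=8: arr=3 -> substrate=0 bound=3 product=7
t=9: arr=0 -> substrate=0 bound=3 product=7
t=10: arr=0 -> substrate=0 bound=0 product=10
t=11: arr=3 -> substrate=0 bound=3 product=10
t=12: arr=1 -> substrate=1 bound=3 product=10

Answer: 10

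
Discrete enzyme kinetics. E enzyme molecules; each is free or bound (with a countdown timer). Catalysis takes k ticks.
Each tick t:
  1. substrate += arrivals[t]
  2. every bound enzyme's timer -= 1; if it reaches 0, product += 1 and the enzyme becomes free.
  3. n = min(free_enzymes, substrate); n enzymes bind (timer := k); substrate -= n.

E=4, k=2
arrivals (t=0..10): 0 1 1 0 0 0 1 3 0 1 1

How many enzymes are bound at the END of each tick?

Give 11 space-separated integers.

t=0: arr=0 -> substrate=0 bound=0 product=0
t=1: arr=1 -> substrate=0 bound=1 product=0
t=2: arr=1 -> substrate=0 bound=2 product=0
t=3: arr=0 -> substrate=0 bound=1 product=1
t=4: arr=0 -> substrate=0 bound=0 product=2
t=5: arr=0 -> substrate=0 bound=0 product=2
t=6: arr=1 -> substrate=0 bound=1 product=2
t=7: arr=3 -> substrate=0 bound=4 product=2
t=8: arr=0 -> substrate=0 bound=3 product=3
t=9: arr=1 -> substrate=0 bound=1 product=6
t=10: arr=1 -> substrate=0 bound=2 product=6

Answer: 0 1 2 1 0 0 1 4 3 1 2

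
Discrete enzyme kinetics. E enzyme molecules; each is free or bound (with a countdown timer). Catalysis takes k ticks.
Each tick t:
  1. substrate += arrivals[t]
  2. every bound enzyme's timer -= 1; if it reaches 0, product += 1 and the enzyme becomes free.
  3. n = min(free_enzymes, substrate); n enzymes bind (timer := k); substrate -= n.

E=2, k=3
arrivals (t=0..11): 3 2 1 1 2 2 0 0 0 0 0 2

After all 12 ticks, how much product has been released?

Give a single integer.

t=0: arr=3 -> substrate=1 bound=2 product=0
t=1: arr=2 -> substrate=3 bound=2 product=0
t=2: arr=1 -> substrate=4 bound=2 product=0
t=3: arr=1 -> substrate=3 bound=2 product=2
t=4: arr=2 -> substrate=5 bound=2 product=2
t=5: arr=2 -> substrate=7 bound=2 product=2
t=6: arr=0 -> substrate=5 bound=2 product=4
t=7: arr=0 -> substrate=5 bound=2 product=4
t=8: arr=0 -> substrate=5 bound=2 product=4
t=9: arr=0 -> substrate=3 bound=2 product=6
t=10: arr=0 -> substrate=3 bound=2 product=6
t=11: arr=2 -> substrate=5 bound=2 product=6

Answer: 6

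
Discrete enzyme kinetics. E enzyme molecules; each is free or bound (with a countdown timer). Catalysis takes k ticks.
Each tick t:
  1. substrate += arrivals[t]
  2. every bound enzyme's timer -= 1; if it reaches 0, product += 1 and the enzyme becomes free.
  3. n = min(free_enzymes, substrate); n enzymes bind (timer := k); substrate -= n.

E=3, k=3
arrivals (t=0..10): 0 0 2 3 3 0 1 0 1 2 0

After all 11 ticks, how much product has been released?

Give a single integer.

Answer: 6

Derivation:
t=0: arr=0 -> substrate=0 bound=0 product=0
t=1: arr=0 -> substrate=0 bound=0 product=0
t=2: arr=2 -> substrate=0 bound=2 product=0
t=3: arr=3 -> substrate=2 bound=3 product=0
t=4: arr=3 -> substrate=5 bound=3 product=0
t=5: arr=0 -> substrate=3 bound=3 product=2
t=6: arr=1 -> substrate=3 bound=3 product=3
t=7: arr=0 -> substrate=3 bound=3 product=3
t=8: arr=1 -> substrate=2 bound=3 product=5
t=9: arr=2 -> substrate=3 bound=3 product=6
t=10: arr=0 -> substrate=3 bound=3 product=6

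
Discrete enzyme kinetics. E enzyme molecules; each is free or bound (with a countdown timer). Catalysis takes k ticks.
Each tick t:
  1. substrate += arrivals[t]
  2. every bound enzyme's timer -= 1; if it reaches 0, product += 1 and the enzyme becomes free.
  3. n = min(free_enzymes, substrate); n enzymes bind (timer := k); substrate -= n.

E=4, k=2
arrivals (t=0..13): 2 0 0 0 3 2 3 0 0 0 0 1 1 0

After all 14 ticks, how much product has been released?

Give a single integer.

t=0: arr=2 -> substrate=0 bound=2 product=0
t=1: arr=0 -> substrate=0 bound=2 product=0
t=2: arr=0 -> substrate=0 bound=0 product=2
t=3: arr=0 -> substrate=0 bound=0 product=2
t=4: arr=3 -> substrate=0 bound=3 product=2
t=5: arr=2 -> substrate=1 bound=4 product=2
t=6: arr=3 -> substrate=1 bound=4 product=5
t=7: arr=0 -> substrate=0 bound=4 product=6
t=8: arr=0 -> substrate=0 bound=1 product=9
t=9: arr=0 -> substrate=0 bound=0 product=10
t=10: arr=0 -> substrate=0 bound=0 product=10
t=11: arr=1 -> substrate=0 bound=1 product=10
t=12: arr=1 -> substrate=0 bound=2 product=10
t=13: arr=0 -> substrate=0 bound=1 product=11

Answer: 11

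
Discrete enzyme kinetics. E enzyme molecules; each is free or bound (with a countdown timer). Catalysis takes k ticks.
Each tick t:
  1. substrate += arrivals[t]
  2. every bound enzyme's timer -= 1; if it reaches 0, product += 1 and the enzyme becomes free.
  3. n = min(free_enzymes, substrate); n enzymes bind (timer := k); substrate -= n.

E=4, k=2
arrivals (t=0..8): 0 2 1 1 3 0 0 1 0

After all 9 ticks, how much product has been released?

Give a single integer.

t=0: arr=0 -> substrate=0 bound=0 product=0
t=1: arr=2 -> substrate=0 bound=2 product=0
t=2: arr=1 -> substrate=0 bound=3 product=0
t=3: arr=1 -> substrate=0 bound=2 product=2
t=4: arr=3 -> substrate=0 bound=4 product=3
t=5: arr=0 -> substrate=0 bound=3 product=4
t=6: arr=0 -> substrate=0 bound=0 product=7
t=7: arr=1 -> substrate=0 bound=1 product=7
t=8: arr=0 -> substrate=0 bound=1 product=7

Answer: 7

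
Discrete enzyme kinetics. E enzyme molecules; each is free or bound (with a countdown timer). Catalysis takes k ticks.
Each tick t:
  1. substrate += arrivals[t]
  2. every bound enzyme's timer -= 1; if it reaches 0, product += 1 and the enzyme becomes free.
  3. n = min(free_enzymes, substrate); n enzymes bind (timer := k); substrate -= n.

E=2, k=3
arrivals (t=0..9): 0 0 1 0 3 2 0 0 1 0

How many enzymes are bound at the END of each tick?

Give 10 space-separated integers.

t=0: arr=0 -> substrate=0 bound=0 product=0
t=1: arr=0 -> substrate=0 bound=0 product=0
t=2: arr=1 -> substrate=0 bound=1 product=0
t=3: arr=0 -> substrate=0 bound=1 product=0
t=4: arr=3 -> substrate=2 bound=2 product=0
t=5: arr=2 -> substrate=3 bound=2 product=1
t=6: arr=0 -> substrate=3 bound=2 product=1
t=7: arr=0 -> substrate=2 bound=2 product=2
t=8: arr=1 -> substrate=2 bound=2 product=3
t=9: arr=0 -> substrate=2 bound=2 product=3

Answer: 0 0 1 1 2 2 2 2 2 2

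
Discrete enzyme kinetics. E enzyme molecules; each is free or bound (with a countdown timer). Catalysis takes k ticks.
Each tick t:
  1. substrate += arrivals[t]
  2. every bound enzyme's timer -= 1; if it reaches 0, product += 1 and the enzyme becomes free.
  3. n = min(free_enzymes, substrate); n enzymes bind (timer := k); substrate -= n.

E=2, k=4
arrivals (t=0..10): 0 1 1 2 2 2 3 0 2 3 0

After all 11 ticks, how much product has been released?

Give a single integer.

Answer: 4

Derivation:
t=0: arr=0 -> substrate=0 bound=0 product=0
t=1: arr=1 -> substrate=0 bound=1 product=0
t=2: arr=1 -> substrate=0 bound=2 product=0
t=3: arr=2 -> substrate=2 bound=2 product=0
t=4: arr=2 -> substrate=4 bound=2 product=0
t=5: arr=2 -> substrate=5 bound=2 product=1
t=6: arr=3 -> substrate=7 bound=2 product=2
t=7: arr=0 -> substrate=7 bound=2 product=2
t=8: arr=2 -> substrate=9 bound=2 product=2
t=9: arr=3 -> substrate=11 bound=2 product=3
t=10: arr=0 -> substrate=10 bound=2 product=4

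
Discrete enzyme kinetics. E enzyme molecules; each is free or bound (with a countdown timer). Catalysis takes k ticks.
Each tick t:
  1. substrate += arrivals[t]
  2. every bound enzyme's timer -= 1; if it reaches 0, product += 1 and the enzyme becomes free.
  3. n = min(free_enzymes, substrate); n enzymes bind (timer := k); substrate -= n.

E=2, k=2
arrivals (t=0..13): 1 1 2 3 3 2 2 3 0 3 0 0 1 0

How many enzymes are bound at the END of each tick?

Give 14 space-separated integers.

t=0: arr=1 -> substrate=0 bound=1 product=0
t=1: arr=1 -> substrate=0 bound=2 product=0
t=2: arr=2 -> substrate=1 bound=2 product=1
t=3: arr=3 -> substrate=3 bound=2 product=2
t=4: arr=3 -> substrate=5 bound=2 product=3
t=5: arr=2 -> substrate=6 bound=2 product=4
t=6: arr=2 -> substrate=7 bound=2 product=5
t=7: arr=3 -> substrate=9 bound=2 product=6
t=8: arr=0 -> substrate=8 bound=2 product=7
t=9: arr=3 -> substrate=10 bound=2 product=8
t=10: arr=0 -> substrate=9 bound=2 product=9
t=11: arr=0 -> substrate=8 bound=2 product=10
t=12: arr=1 -> substrate=8 bound=2 product=11
t=13: arr=0 -> substrate=7 bound=2 product=12

Answer: 1 2 2 2 2 2 2 2 2 2 2 2 2 2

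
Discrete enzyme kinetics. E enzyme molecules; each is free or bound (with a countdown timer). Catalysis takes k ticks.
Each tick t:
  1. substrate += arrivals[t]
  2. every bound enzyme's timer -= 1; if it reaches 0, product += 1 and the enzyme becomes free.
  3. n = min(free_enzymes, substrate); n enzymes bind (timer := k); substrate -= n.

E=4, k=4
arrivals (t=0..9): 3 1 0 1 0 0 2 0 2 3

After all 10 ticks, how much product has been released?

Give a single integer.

Answer: 5

Derivation:
t=0: arr=3 -> substrate=0 bound=3 product=0
t=1: arr=1 -> substrate=0 bound=4 product=0
t=2: arr=0 -> substrate=0 bound=4 product=0
t=3: arr=1 -> substrate=1 bound=4 product=0
t=4: arr=0 -> substrate=0 bound=2 product=3
t=5: arr=0 -> substrate=0 bound=1 product=4
t=6: arr=2 -> substrate=0 bound=3 product=4
t=7: arr=0 -> substrate=0 bound=3 product=4
t=8: arr=2 -> substrate=0 bound=4 product=5
t=9: arr=3 -> substrate=3 bound=4 product=5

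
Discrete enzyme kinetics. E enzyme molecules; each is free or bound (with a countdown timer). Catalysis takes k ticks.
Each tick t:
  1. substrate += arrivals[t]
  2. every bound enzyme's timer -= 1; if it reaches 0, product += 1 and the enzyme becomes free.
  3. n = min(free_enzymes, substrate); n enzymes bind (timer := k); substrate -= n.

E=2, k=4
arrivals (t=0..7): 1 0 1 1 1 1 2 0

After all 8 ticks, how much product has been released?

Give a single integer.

Answer: 2

Derivation:
t=0: arr=1 -> substrate=0 bound=1 product=0
t=1: arr=0 -> substrate=0 bound=1 product=0
t=2: arr=1 -> substrate=0 bound=2 product=0
t=3: arr=1 -> substrate=1 bound=2 product=0
t=4: arr=1 -> substrate=1 bound=2 product=1
t=5: arr=1 -> substrate=2 bound=2 product=1
t=6: arr=2 -> substrate=3 bound=2 product=2
t=7: arr=0 -> substrate=3 bound=2 product=2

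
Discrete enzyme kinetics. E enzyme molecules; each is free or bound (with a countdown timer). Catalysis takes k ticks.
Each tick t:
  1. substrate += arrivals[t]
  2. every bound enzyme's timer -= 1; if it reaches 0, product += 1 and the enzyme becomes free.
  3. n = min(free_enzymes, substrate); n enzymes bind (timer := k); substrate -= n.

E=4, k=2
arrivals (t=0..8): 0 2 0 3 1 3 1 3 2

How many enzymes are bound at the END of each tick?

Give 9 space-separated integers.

t=0: arr=0 -> substrate=0 bound=0 product=0
t=1: arr=2 -> substrate=0 bound=2 product=0
t=2: arr=0 -> substrate=0 bound=2 product=0
t=3: arr=3 -> substrate=0 bound=3 product=2
t=4: arr=1 -> substrate=0 bound=4 product=2
t=5: arr=3 -> substrate=0 bound=4 product=5
t=6: arr=1 -> substrate=0 bound=4 product=6
t=7: arr=3 -> substrate=0 bound=4 product=9
t=8: arr=2 -> substrate=1 bound=4 product=10

Answer: 0 2 2 3 4 4 4 4 4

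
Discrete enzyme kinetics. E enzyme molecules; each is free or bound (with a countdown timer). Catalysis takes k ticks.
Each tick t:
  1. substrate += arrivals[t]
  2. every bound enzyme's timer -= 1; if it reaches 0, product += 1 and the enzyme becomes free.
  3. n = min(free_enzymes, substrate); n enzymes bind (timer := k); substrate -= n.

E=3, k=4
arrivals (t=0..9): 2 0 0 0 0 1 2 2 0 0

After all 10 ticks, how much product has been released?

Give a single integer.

Answer: 3

Derivation:
t=0: arr=2 -> substrate=0 bound=2 product=0
t=1: arr=0 -> substrate=0 bound=2 product=0
t=2: arr=0 -> substrate=0 bound=2 product=0
t=3: arr=0 -> substrate=0 bound=2 product=0
t=4: arr=0 -> substrate=0 bound=0 product=2
t=5: arr=1 -> substrate=0 bound=1 product=2
t=6: arr=2 -> substrate=0 bound=3 product=2
t=7: arr=2 -> substrate=2 bound=3 product=2
t=8: arr=0 -> substrate=2 bound=3 product=2
t=9: arr=0 -> substrate=1 bound=3 product=3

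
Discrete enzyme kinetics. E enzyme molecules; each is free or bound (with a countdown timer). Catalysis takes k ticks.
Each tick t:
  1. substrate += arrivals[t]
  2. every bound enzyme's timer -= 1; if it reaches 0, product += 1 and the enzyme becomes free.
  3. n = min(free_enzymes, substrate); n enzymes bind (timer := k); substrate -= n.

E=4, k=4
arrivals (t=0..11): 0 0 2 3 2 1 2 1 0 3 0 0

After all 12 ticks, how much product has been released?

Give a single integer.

Answer: 8

Derivation:
t=0: arr=0 -> substrate=0 bound=0 product=0
t=1: arr=0 -> substrate=0 bound=0 product=0
t=2: arr=2 -> substrate=0 bound=2 product=0
t=3: arr=3 -> substrate=1 bound=4 product=0
t=4: arr=2 -> substrate=3 bound=4 product=0
t=5: arr=1 -> substrate=4 bound=4 product=0
t=6: arr=2 -> substrate=4 bound=4 product=2
t=7: arr=1 -> substrate=3 bound=4 product=4
t=8: arr=0 -> substrate=3 bound=4 product=4
t=9: arr=3 -> substrate=6 bound=4 product=4
t=10: arr=0 -> substrate=4 bound=4 product=6
t=11: arr=0 -> substrate=2 bound=4 product=8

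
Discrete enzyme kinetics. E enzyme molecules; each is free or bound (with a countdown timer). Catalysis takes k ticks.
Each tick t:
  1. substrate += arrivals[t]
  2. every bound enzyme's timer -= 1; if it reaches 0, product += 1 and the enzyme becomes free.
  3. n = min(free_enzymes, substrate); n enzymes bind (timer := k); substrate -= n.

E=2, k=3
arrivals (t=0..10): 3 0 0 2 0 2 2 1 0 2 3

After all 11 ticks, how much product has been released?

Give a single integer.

t=0: arr=3 -> substrate=1 bound=2 product=0
t=1: arr=0 -> substrate=1 bound=2 product=0
t=2: arr=0 -> substrate=1 bound=2 product=0
t=3: arr=2 -> substrate=1 bound=2 product=2
t=4: arr=0 -> substrate=1 bound=2 product=2
t=5: arr=2 -> substrate=3 bound=2 product=2
t=6: arr=2 -> substrate=3 bound=2 product=4
t=7: arr=1 -> substrate=4 bound=2 product=4
t=8: arr=0 -> substrate=4 bound=2 product=4
t=9: arr=2 -> substrate=4 bound=2 product=6
t=10: arr=3 -> substrate=7 bound=2 product=6

Answer: 6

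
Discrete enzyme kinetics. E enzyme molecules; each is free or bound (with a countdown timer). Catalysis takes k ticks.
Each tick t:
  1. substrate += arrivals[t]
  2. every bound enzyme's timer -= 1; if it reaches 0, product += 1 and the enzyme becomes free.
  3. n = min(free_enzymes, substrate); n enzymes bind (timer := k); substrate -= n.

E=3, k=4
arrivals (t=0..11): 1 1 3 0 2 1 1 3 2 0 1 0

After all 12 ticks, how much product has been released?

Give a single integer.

Answer: 6

Derivation:
t=0: arr=1 -> substrate=0 bound=1 product=0
t=1: arr=1 -> substrate=0 bound=2 product=0
t=2: arr=3 -> substrate=2 bound=3 product=0
t=3: arr=0 -> substrate=2 bound=3 product=0
t=4: arr=2 -> substrate=3 bound=3 product=1
t=5: arr=1 -> substrate=3 bound=3 product=2
t=6: arr=1 -> substrate=3 bound=3 product=3
t=7: arr=3 -> substrate=6 bound=3 product=3
t=8: arr=2 -> substrate=7 bound=3 product=4
t=9: arr=0 -> substrate=6 bound=3 product=5
t=10: arr=1 -> substrate=6 bound=3 product=6
t=11: arr=0 -> substrate=6 bound=3 product=6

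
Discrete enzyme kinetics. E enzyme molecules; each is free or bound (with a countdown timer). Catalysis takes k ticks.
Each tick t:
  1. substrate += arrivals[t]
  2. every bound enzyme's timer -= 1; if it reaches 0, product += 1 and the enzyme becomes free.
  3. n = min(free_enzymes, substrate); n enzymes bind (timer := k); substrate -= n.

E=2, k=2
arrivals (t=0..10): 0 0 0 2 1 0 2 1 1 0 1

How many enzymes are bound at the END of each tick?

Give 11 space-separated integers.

t=0: arr=0 -> substrate=0 bound=0 product=0
t=1: arr=0 -> substrate=0 bound=0 product=0
t=2: arr=0 -> substrate=0 bound=0 product=0
t=3: arr=2 -> substrate=0 bound=2 product=0
t=4: arr=1 -> substrate=1 bound=2 product=0
t=5: arr=0 -> substrate=0 bound=1 product=2
t=6: arr=2 -> substrate=1 bound=2 product=2
t=7: arr=1 -> substrate=1 bound=2 product=3
t=8: arr=1 -> substrate=1 bound=2 product=4
t=9: arr=0 -> substrate=0 bound=2 product=5
t=10: arr=1 -> substrate=0 bound=2 product=6

Answer: 0 0 0 2 2 1 2 2 2 2 2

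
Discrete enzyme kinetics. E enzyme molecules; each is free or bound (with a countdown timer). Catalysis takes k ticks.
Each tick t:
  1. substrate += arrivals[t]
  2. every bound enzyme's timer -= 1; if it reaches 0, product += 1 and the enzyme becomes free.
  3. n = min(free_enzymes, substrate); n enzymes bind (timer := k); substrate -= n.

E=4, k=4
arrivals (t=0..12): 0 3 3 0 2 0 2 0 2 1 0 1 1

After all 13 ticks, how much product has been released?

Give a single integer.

t=0: arr=0 -> substrate=0 bound=0 product=0
t=1: arr=3 -> substrate=0 bound=3 product=0
t=2: arr=3 -> substrate=2 bound=4 product=0
t=3: arr=0 -> substrate=2 bound=4 product=0
t=4: arr=2 -> substrate=4 bound=4 product=0
t=5: arr=0 -> substrate=1 bound=4 product=3
t=6: arr=2 -> substrate=2 bound=4 product=4
t=7: arr=0 -> substrate=2 bound=4 product=4
t=8: arr=2 -> substrate=4 bound=4 product=4
t=9: arr=1 -> substrate=2 bound=4 product=7
t=10: arr=0 -> substrate=1 bound=4 product=8
t=11: arr=1 -> substrate=2 bound=4 product=8
t=12: arr=1 -> substrate=3 bound=4 product=8

Answer: 8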